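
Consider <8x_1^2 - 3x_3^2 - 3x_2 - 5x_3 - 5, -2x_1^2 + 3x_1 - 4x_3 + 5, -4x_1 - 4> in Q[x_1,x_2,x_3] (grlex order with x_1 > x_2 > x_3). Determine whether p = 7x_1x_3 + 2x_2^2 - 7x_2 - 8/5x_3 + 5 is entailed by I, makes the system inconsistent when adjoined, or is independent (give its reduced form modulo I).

7x_1x_3 + 2x_2^2 - 7x_2 - 8/5x_3 + 5 lies in I (it reduces to 0).

First compute the reduced Gröbner basis of I by Buchberger's algorithm.
f_1 = 8x_1^2 - 3x_3^2 - 3x_2 - 5x_3 - 5, LT = x_1^2.
f_2 = -2x_1^2 + 3x_1 - 4x_3 + 5, LT = x_1^2.
f_3 = -4x_1 - 4, LT = x_1.

S(f_1,f_2): lcm = x_1^2. S = -3/8x_3^2 + 3/2x_1 - 3/8x_2 - 21/8x_3 + 15/8.
  reduce S modulo (f_1, f_2, f_3):
  remainder -3/8x_3^2 - 3/8x_2 - 21/8x_3 + 3/8 ≠ 0; add h_4 = -3/8x_3^2 - 3/8x_2 - 21/8x_3 + 3/8 to the basis.

S(f_1,f_3): lcm = x_1^2. S = -3/8x_3^2 - x_1 - 3/8x_2 - 5/8x_3 - 5/8.
  reduce S modulo (f_1, f_2, f_3, h_4):
  remainder 2x_3 ≠ 0; add h_5 = 2x_3 to the basis.

S(h_4,h_5): lcm = x_3^2. S = x_2 + 7x_3 - 1.
  reduce S modulo (f_1, f_2, f_3, h_4, h_5):
  remainder x_2 - 1 ≠ 0; add h_6 = x_2 - 1 to the basis.

The other S-polynomials (S(f_2,f_3), S(f_1,h_4), S(f_2,h_4), S(f_3,h_4), S(f_1,h_5), S(f_2,h_5), S(f_3,h_5), S(f_1,h_6), S(f_2,h_6), S(f_3,h_6), S(h_4,h_6), S(h_5,h_6)) all reduce to 0 modulo the current basis, so we have a Gröbner basis.
Inter-reduce: drop elements whose leading term is divisible by another's, tail-reduce, and make monic.
Reduced Gröbner basis: {x_1 + 1, x_2 - 1, x_3}.
Label its elements g_1 = x_1 + 1, g_2 = x_2 - 1, g_3 = x_3.

Reduce p = 7x_1x_3 + 2x_2^2 - 7x_2 - 8/5x_3 + 5 modulo G:
  leading term x_1x_3: subtract (7x_3)·g_1 from 7x_1x_3 + 2x_2^2 - 7x_2 - 8/5x_3 + 5 → 2x_2^2 - 7x_2 - 43/5x_3 + 5
  leading term x_2^2: subtract (2x_2)·g_2 from 2x_2^2 - 7x_2 - 43/5x_3 + 5 → -5x_2 - 43/5x_3 + 5
  leading term x_2: subtract (-5)·g_2 from -5x_2 - 43/5x_3 + 5 → -43/5x_3
  leading term x_3: subtract (-43/5)·g_3 from -43/5x_3 → 0
  normal form = 0.
Since the normal form is 0, p ∈ I.

Ideal membership is decidable via reduction modulo a Gröbner basis.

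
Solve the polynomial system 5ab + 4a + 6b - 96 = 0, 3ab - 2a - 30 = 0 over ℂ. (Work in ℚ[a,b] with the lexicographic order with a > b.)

{(3, 4), (30/11, 13/3)}

Compute a lex Gröbner basis by Buchberger's algorithm.
f_1 = 5ab + 4a + 6b - 96, LT = ab.
f_2 = 3ab - 2a - 30, LT = ab.

S(f_1,f_2): lcm = ab. S = 22/15a + 6/5b - 46/5.
  leading term a: no divisor's leading term divides it; move 22/15a to the remainder.
  leading term b: no divisor's leading term divides it; move 6/5b to the remainder.
  leading term 1: no divisor's leading term divides it; move -46/5 to the remainder.
  remainder 22/15a + 6/5b - 46/5 ≠ 0; add h_3 = 22/15a + 6/5b - 46/5 to the basis.

S(f_1,h_3): lcm = ab. S = ⅘a - 9/11b² + 411/55b - 96/5.
  leading term a: subtract (6/11)·h_3 from ⅘a - 9/11b² + 411/55b - 96/5 → -9/11b² + 75/11b - 156/11
  leading term b²: no divisor's leading term divides it; move -9/11b² to the remainder.
  leading term b: no divisor's leading term divides it; move 75/11b to the remainder.
  leading term 1: no divisor's leading term divides it; move -156/11 to the remainder.
  remainder -9/11b² + 75/11b - 156/11 ≠ 0; add h_4 = -9/11b² + 75/11b - 156/11 to the basis.

The other S-polynomials (S(f_2,h_3), S(f_1,h_4), S(f_2,h_4), S(h_3,h_4)) all reduce to 0 modulo the current basis, so we have a Gröbner basis.
Inter-reduce: drop elements whose leading term is divisible by another's, tail-reduce, and make monic.
Reduced Gröbner basis: {a + 9/11b - 69/11, b² - 25/3b + 52/3}.

The lex basis is triangular: the last element involves only b. Solving b² - 25/3b + 52/3 = 0 gives b ∈ {4, 13/3}; substituting each value into the earlier elements determines the remaining variables.
  b = 4: the earlier basis element becomes a - 3 = 0, giving a = 3 — point (3, 4).
  b = 13/3: the earlier basis element becomes a - 30/11 = 0, giving a = 30/11 — point (30/11, 13/3).
A lex Gröbner basis triangularizes the system, enabling back-substitution.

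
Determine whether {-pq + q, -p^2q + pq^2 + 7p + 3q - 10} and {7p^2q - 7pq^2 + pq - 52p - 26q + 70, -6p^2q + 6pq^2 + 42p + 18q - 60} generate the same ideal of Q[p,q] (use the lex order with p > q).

Equality of ideals is decidable: compute both reduced Gröbner bases (unique for the ordering) and check whether they agree.
Buchberger on the first generating set:
f_1 = -pq + q, LT = pq.
f_2 = -p^2q + pq^2 + 7p + 3q - 10, LT = p^2q.

S(f_1,f_2): lcm = p^2q. S = pq^2 - pq + 7p + 3q - 10.
  reduce S modulo (f_1, f_2):
  remainder 7p + q^2 + 2q - 10 ≠ 0; add g_3 = 7p + q^2 + 2q - 10 to the basis.

S(f_1,g_3): lcm = pq. S = -1/7q^3 - 2/7q^2 + 3/7q.
  reduce S modulo (f_1, f_2, g_3):
  remainder -1/7q^3 - 2/7q^2 + 3/7q ≠ 0; add g_4 = -1/7q^3 - 2/7q^2 + 3/7q to the basis.

The other S-polynomials (S(f_2,g_3), S(f_1,g_4), S(f_2,g_4), S(g_3,g_4)) all reduce to 0 modulo the current basis, so we have a Gröbner basis.
Inter-reduce: drop elements whose leading term is divisible by another's, tail-reduce, and make monic.
Reduced Gröbner basis: {p + 1/7q^2 + 2/7q - 10/7, q^3 + 2q^2 - 3q}.

Buchberger on the second generating set:
h_1 = 7p^2q - 7pq^2 + pq - 52p - 26q + 70, LT = p^2q.
h_2 = -6p^2q + 6pq^2 + 42p + 18q - 60, LT = p^2q.

S(h_1,h_2): lcm = p^2q. S = 1/7pq - 3/7p - 5/7q.
  reduce S modulo (h_1, h_2):
  remainder 1/7pq - 3/7p - 5/7q ≠ 0; add k_3 = 1/7pq - 3/7p - 5/7q to the basis.

S(h_1,k_3): lcm = p^2q. S = 3p^2 - pq^2 + 36/7pq - 52/7p - 26/7q + 10.
  reduce S modulo (h_1, h_2, k_3):
  remainder 3p^2 - p - 5q^2 + 7q + 10 ≠ 0; add k_4 = 3p^2 - p - 5q^2 + 7q + 10 to the basis.

S(h_1,k_4): lcm = p^2q. S = -pq^2 + 10/21pq - 52/7p + 5/3q^3 - 7/3q^2 - 148/21q + 10.
  reduce S modulo (h_1, h_2, k_3, k_4):
  remainder -15p + 5/3q^3 - 22/3q^2 - 59/3q + 10 ≠ 0; add k_5 = -15p + 5/3q^3 - 22/3q^2 - 59/3q + 10 to the basis.

S(h_1,k_5): lcm = p^2q. S = 1/9pq^4 - 22/45pq^3 - 104/45pq^2 + 17/21pq - 52/7p - 26/7q + 10.
  reduce S modulo (h_1, h_2, k_3, k_4, k_5):
  remainder 5/9q^4 - 37/9q^3 + 7/9q^2 - 2q - 10 ≠ 0; add k_6 = 5/9q^4 - 37/9q^3 + 7/9q^2 - 2q - 10 to the basis.

The other S-polynomials (S(h_2,k_3), S(h_2,k_4), S(k_3,k_4), S(h_2,k_5), S(k_3,k_5), S(k_4,k_5), S(h_1,k_6), S(h_2,k_6), S(k_3,k_6), S(k_4,k_6), S(k_5,k_6)) all reduce to 0 modulo the current basis, so we have a Gröbner basis.
Inter-reduce: drop elements whose leading term is divisible by another's, tail-reduce, and make monic.
Reduced Gröbner basis: {p - 1/9q^3 + 22/45q^2 + 59/45q - 2/3, q^4 - 37/5q^3 + 7/5q^2 - 18/5q - 18}.

These differ, so the ideals are not equal.

No, the ideals differ.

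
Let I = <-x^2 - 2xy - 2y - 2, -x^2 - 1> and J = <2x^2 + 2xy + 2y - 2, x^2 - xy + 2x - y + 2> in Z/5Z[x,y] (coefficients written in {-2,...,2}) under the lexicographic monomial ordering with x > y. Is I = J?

For a fixed monomial order, each ideal has a unique reduced Gröbner basis; comparing bases decides equality.
Buchberger on the first generating set:
f_1 = -x^2 - 2xy - 2y - 2, LT = x^2.
f_2 = -x^2 - 1, LT = x^2.

S(f_1,f_2): lcm = x^2. S = 2xy + 2y + 1.
  reduce S modulo (f_1, f_2):
  remainder 2xy + 2y + 1 ≠ 0; add g_3 = 2xy + 2y + 1 to the basis.

S(f_1,g_3): lcm = x^2y. S = 2xy^2 - xy + 2x + 2y^2 + 2y.
  reduce S modulo (f_1, f_2, g_3):
  remainder 2x + 2y - 2 ≠ 0; add g_4 = 2x + 2y - 2 to the basis.

S(g_3,g_4): lcm = xy. S = -y^2 + 2y - 2.
  reduce S modulo (f_1, f_2, g_3, g_4):
  remainder -y^2 + 2y - 2 ≠ 0; add g_5 = -y^2 + 2y - 2 to the basis.

The other S-polynomials (S(f_2,g_3), S(f_1,g_4), S(f_2,g_4), S(f_1,g_5), S(f_2,g_5), S(g_3,g_5), S(g_4,g_5)) all reduce to 0 modulo the current basis, so we have a Gröbner basis.
Inter-reduce: drop elements whose leading term is divisible by another's, tail-reduce, and make monic.
Reduced Gröbner basis: {x + y - 1, y^2 - 2y + 2}.

Buchberger on the second generating set:
h_1 = 2x^2 + 2xy + 2y - 2, LT = x^2.
h_2 = x^2 - xy + 2x - y + 2, LT = x^2.

S(h_1,h_2): lcm = x^2. S = 2xy - 2x + 2y + 2.
  reduce S modulo (h_1, h_2):
  remainder 2xy - 2x + 2y + 2 ≠ 0; add k_3 = 2xy - 2x + 2y + 2 to the basis.

S(h_1,k_3): lcm = x^2y. S = x^2 + xy^2 - xy - x + y^2 - y.
  reduce S modulo (h_1, h_2, k_3):
  remainder -2x - 2y + 2 ≠ 0; add k_4 = -2x - 2y + 2 to the basis.

S(k_3,k_4): lcm = xy. S = -x - y^2 + 2y + 1.
  reduce S modulo (h_1, h_2, k_3, k_4):
  remainder -y^2 - 2y ≠ 0; add k_5 = -y^2 - 2y to the basis.

The other S-polynomials (S(h_2,k_3), S(h_1,k_4), S(h_2,k_4), S(h_1,k_5), S(h_2,k_5), S(k_3,k_5), S(k_4,k_5)) all reduce to 0 modulo the current basis, so we have a Gröbner basis.
Inter-reduce: drop elements whose leading term is divisible by another's, tail-reduce, and make monic.
Reduced Gröbner basis: {x + y - 1, y^2 + 2y}.

Since the reduced bases disagree, the two ideals are not the same.

No, the ideals differ.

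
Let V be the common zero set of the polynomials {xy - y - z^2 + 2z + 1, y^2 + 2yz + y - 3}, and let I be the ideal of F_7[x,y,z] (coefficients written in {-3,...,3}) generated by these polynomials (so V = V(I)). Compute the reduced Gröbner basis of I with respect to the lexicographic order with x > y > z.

f_1 = xy - y - z^2 + 2z + 1, LT = xy.
f_2 = y^2 + 2yz + y - 3, LT = y^2.

S(f_1,f_2): lcm = xy^2. S = -2xyz - xy + 3x - y^2 - yz^2 + 2yz + y.
  leading term xyz: subtract (-2z)·f_1 from -2xyz - xy + 3x - y^2 - yz^2 + 2yz + y → -xy + 3x - y^2 - yz^2 + y - 2z^3 - 3z^2 + 2z
  leading term xy: subtract (-1)·f_1 from -xy + 3x - y^2 - yz^2 + y - 2z^3 - 3z^2 + 2z → 3x - y^2 - yz^2 - 2z^3 + 3z^2 - 3z + 1
  leading term x: no divisor's leading term divides it; move 3x to the remainder.
  leading term y^2: subtract (-1)·f_2 from -y^2 - yz^2 - 2z^3 + 3z^2 - 3z + 1 → -yz^2 + 2yz + y - 2z^3 + 3z^2 - 3z - 2
  leading term yz^2: no divisor's leading term divides it; move -yz^2 to the remainder.
  leading term yz: no divisor's leading term divides it; move 2yz to the remainder.
  leading term y: no divisor's leading term divides it; move y to the remainder.
  leading term z^3: no divisor's leading term divides it; move -2z^3 to the remainder.
  leading term z^2: no divisor's leading term divides it; move 3z^2 to the remainder.
  leading term z: no divisor's leading term divides it; move -3z to the remainder.
  leading term 1: no divisor's leading term divides it; move -2 to the remainder.
  remainder 3x - yz^2 + 2yz + y - 2z^3 + 3z^2 - 3z - 2 ≠ 0; add g_3 = 3x - yz^2 + 2yz + y - 2z^3 + 3z^2 - 3z - 2 to the basis.

S(f_1,g_3): lcm = xy. S = -2y^2z^2 - 3y^2z + 2y^2 + 3yz^3 - yz^2 + yz + 2y - z^2 + 2z + 1.
  leading term y^2z^2: subtract (-2z^2)·f_2 from -2y^2z^2 - 3y^2z + 2y^2 + 3yz^3 - yz^2 + yz + 2y - z^2 + 2z + 1 → -3y^2z + 2y^2 + yz^2 + yz + 2y + 2z + 1
  leading term y^2z: subtract (-3z)·f_2 from -3y^2z + 2y^2 + yz^2 + yz + 2y + 2z + 1 → 2y^2 - 3yz + 2y + 1
  leading term y^2: subtract (2)·f_2 from 2y^2 - 3yz + 2y + 1 → 0
  remainder 0.

S(f_2,g_3): leading monomials are coprime, so the S-polynomial reduces to 0 (Buchberger's first criterion).
Every S-polynomial of the final basis reduces to 0, so we have a Gröbner basis.
Inter-reduce: drop elements whose leading term is divisible by another's, tail-reduce, and make monic.

G = {x + 2yz^2 + 3yz - 2y - 3z^3 + z^2 - z - 3, y^2 + 2yz + y - 3}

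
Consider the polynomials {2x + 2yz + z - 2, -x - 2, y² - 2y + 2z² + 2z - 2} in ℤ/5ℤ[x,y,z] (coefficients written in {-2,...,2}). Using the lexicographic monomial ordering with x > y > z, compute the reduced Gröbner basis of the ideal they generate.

f_1 = 2x + 2yz + z - 2, LT = x.
f_2 = -x - 2, LT = x.
f_3 = y² - 2y + 2z² + 2z - 2, LT = y².

S(f_1,f_2): lcm = x. S = yz - 2z + 2.
  leading term yz: no divisor's leading term divides it; move yz to the remainder.
  leading term z: no divisor's leading term divides it; move -2z to the remainder.
  leading term 1: no divisor's leading term divides it; move 2 to the remainder.
  remainder yz - 2z + 2 ≠ 0; add g_4 = yz - 2z + 2 to the basis.

S(f_3,g_4): lcm = y²z. S = -2y + 2z³ + 2z² - 2z.
  leading term y: no divisor's leading term divides it; move -2y to the remainder.
  leading term z³: no divisor's leading term divides it; move 2z³ to the remainder.
  leading term z²: no divisor's leading term divides it; move 2z² to the remainder.
  leading term z: no divisor's leading term divides it; move -2z to the remainder.
  remainder -2y + 2z³ + 2z² - 2z ≠ 0; add g_5 = -2y + 2z³ + 2z² - 2z to the basis.

S(g_4,g_5): lcm = yz. S = z⁴ + z³ - z² - 2z + 2.
  leading term z⁴: no divisor's leading term divides it; move z⁴ to the remainder.
  leading term z³: no divisor's leading term divides it; move z³ to the remainder.
  leading term z²: no divisor's leading term divides it; move -z² to the remainder.
  leading term z: no divisor's leading term divides it; move -2z to the remainder.
  leading term 1: no divisor's leading term divides it; move 2 to the remainder.
  remainder z⁴ + z³ - z² - 2z + 2 ≠ 0; add g_6 = z⁴ + z³ - z² - 2z + 2 to the basis.

The other S-polynomials (S(f_1,f_3), S(f_2,f_3), S(f_1,g_4), S(f_2,g_4), S(f_1,g_5), S(f_2,g_5), S(f_3,g_5), S(f_1,g_6), S(f_2,g_6), S(f_3,g_6), S(g_4,g_6), S(g_5,g_6)) all reduce to 0 modulo the current basis, so we have a Gröbner basis.
Inter-reduce: drop elements whose leading term is divisible by another's, tail-reduce, and make monic.

G = {x + 2, y - z³ - z² + z, z⁴ + z³ - z² - 2z + 2}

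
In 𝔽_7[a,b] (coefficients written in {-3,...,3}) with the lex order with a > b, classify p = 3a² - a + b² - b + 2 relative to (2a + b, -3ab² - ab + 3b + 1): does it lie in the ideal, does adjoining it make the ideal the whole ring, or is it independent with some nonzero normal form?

Adjoining 3a² - a + b² - b + 2 makes the ideal the whole ring: the system is inconsistent.

First compute the reduced Gröbner basis of I by Buchberger's algorithm.
f_1 = 2a + b, LT = a.
f_2 = -3ab² - ab + 3b + 1, LT = ab².

S(f_1,f_2): lcm = ab². S = 2ab - 3b³ + b - 2.
  leading term ab: subtract (b)·f_1 from 2ab - 3b³ + b - 2 → -3b³ - b² + b - 2
  leading term b³: no divisor's leading term divides it; move -3b³ to the remainder.
  leading term b²: no divisor's leading term divides it; move -b² to the remainder.
  leading term b: no divisor's leading term divides it; move b to the remainder.
  leading term 1: no divisor's leading term divides it; move -2 to the remainder.
  remainder -3b³ - b² + b - 2 ≠ 0; add h_3 = -3b³ - b² + b - 2 to the basis.

S(f_1,h_3): leading monomials are coprime, so the S-polynomial reduces to 0 (Buchberger's first criterion).
S(f_2,h_3): lcm = ab³. S = -2ab - 3a - b² + 2b.
  leading term ab: subtract (-b)·f_1 from -2ab - 3a - b² + 2b → -3a + 2b
  leading term a: subtract (2)·f_1 from -3a + 2b → 0
  remainder 0.

Every S-polynomial of the final basis reduces to 0, so we have a Gröbner basis.
Inter-reduce: drop elements whose leading term is divisible by another's, tail-reduce, and make monic.
Reduced Gröbner basis: {a - 3b, b³ - 2b² + 2b + 3}.
Label its elements g_1 = a - 3b, g_2 = b³ - 2b² + 2b + 3.

Reduce p = 3a² - a + b² - b + 2 modulo G:
  leading term a²: subtract (3a)·g_1 from 3a² - a + b² - b + 2 → 2ab - a + b² - b + 2
  leading term ab: subtract (2b)·g_1 from 2ab - a + b² - b + 2 → -a - b + 2
  leading term a: subtract (-1)·g_1 from -a - b + 2 → 3b + 2
  leading term b: no divisor's leading term divides it; move 3b to the remainder.
  leading term 1: no divisor's leading term divides it; move 2 to the remainder.
  normal form = 3b + 2.
The normal form is nonzero, so p ∉ I. Since p minus its normal form lies in I, I + (p) = I + (r) where r = 3b + 2; decide whether this ideal is the whole ring.
Run Buchberger on G together with r (pairs among the g_i already reduce to 0 since G is a Gröbner basis):
g_1 = a - 3b, LT = a.
g_2 = b³ - 2b² + 2b + 3, LT = b³.
r = 3b + 2, LT = b.

S(g_1,g_2): leading monomials are coprime, so the S-polynomial reduces to 0 (Buchberger's first criterion).
S(g_1,r): leading monomials are coprime, so the S-polynomial reduces to 0 (Buchberger's first criterion).
S(g_2,r): lcm = b³. S = 2b² + 2b + 3.
  leading term b²: subtract (3b)·r from 2b² + 2b + 3 → 3b + 3
  leading term b: subtract (1)·r from 3b + 3 → 1
  leading term 1: no divisor's leading term divides it; move 1 to the remainder.
  remainder 1 ≠ 0; add m_4 = 1 to the basis.

S(g_1,m_4): leading monomials are coprime, so the S-polynomial reduces to 0 (Buchberger's first criterion).
S(g_2,m_4): leading monomials are coprime, so the S-polynomial reduces to 0 (Buchberger's first criterion).
S(r,m_4): leading monomials are coprime, so the S-polynomial reduces to 0 (Buchberger's first criterion).
Every S-polynomial of the final basis reduces to 0, so we have a Gröbner basis.
Inter-reduce: drop elements whose leading term is divisible by another's, tail-reduce, and make monic.
Reduced Gröbner basis: {1}.
The reduced Gröbner basis of I + (p) is {1}: the ideal is the whole ring, so the enlarged system has no common solution — adjoining p is inconsistent.

The remainder on division by a Gröbner basis is unique — it is the normal form.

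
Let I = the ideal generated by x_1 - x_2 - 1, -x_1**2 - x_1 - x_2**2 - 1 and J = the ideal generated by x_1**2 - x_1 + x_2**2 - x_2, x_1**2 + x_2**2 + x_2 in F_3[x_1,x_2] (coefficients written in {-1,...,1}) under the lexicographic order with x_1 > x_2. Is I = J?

For a fixed monomial order, each ideal has a unique reduced Gröbner basis; comparing bases decides equality.
Buchberger on the first generating set:
f_1 = x_1 - x_2 - 1, LT = x_1.
f_2 = -x_1**2 - x_1 - x_2**2 - 1, LT = x_1**2.

S(f_1,f_2): lcm = x_1**2. S = -x_1*x_2 + x_1 - x_2**2 - 1.
  reduce S modulo (f_1, f_2):
  remainder x_2**2 ≠ 0; add g_3 = x_2**2 to the basis.

The other S-polynomials (S(f_1,g_3), S(f_2,g_3)) all reduce to 0 modulo the current basis, so we have a Gröbner basis.
Inter-reduce: drop elements whose leading term is divisible by another's, tail-reduce, and make monic.
Reduced Gröbner basis: {x_1 - x_2 - 1, x_2**2}.

Buchberger on the second generating set:
h_1 = x_1**2 - x_1 + x_2**2 - x_2, LT = x_1**2.
h_2 = x_1**2 + x_2**2 + x_2, LT = x_1**2.

S(h_1,h_2): lcm = x_1**2. S = -x_1 + x_2.
  reduce S modulo (h_1, h_2):
  remainder -x_1 + x_2 ≠ 0; add k_3 = -x_1 + x_2 to the basis.

S(h_1,k_3): lcm = x_1**2. S = x_1*x_2 - x_1 + x_2**2 - x_2.
  reduce S modulo (h_1, h_2, k_3):
  remainder -x_2**2 + x_2 ≠ 0; add k_4 = -x_2**2 + x_2 to the basis.

The other S-polynomials (S(h_2,k_3), S(h_1,k_4), S(h_2,k_4), S(k_3,k_4)) all reduce to 0 modulo the current basis, so we have a Gröbner basis.
Inter-reduce: drop elements whose leading term is divisible by another's, tail-reduce, and make monic.
Reduced Gröbner basis: {x_1 - x_2, x_2**2 - x_2}.

These differ, so the ideals are not equal.

No, the ideals differ.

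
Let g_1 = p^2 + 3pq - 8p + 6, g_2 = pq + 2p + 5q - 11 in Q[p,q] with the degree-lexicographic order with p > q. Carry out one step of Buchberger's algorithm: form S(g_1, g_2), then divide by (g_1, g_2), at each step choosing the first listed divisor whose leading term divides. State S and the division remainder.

lcm(LM(g_1), LM(g_2)) = p^2q.
S = (lcm/LT(g_1))·g_1 − (lcm/LT(g_2))·g_2 = 3pq^2 - 2p^2 - 13pq + 11p + 6q.
Reduce S modulo (g_1, g_2) in that order:
  leading term pq^2: subtract (3q)·g_2 from 3pq^2 - 2p^2 - 13pq + 11p + 6q → -2p^2 - 19pq - 15q^2 + 11p + 39q
  leading term p^2: subtract (-2)·g_1 from -2p^2 - 19pq - 15q^2 + 11p + 39q → -13pq - 15q^2 - 5p + 39q + 12
  leading term pq: subtract (-13)·g_2 from -13pq - 15q^2 - 5p + 39q + 12 → -15q^2 + 21p + 104q - 131
  leading term q^2: no divisor's leading term divides it; move -15q^2 to the remainder.
  leading term p: no divisor's leading term divides it; move 21p to the remainder.
  leading term q: no divisor's leading term divides it; move 104q to the remainder.
  leading term 1: no divisor's leading term divides it; move -131 to the remainder.
The remainder -15q^2 + 21p + 104q - 131 is nonzero, so it would be added as the next basis element.

S(g_1, g_2) = 3pq^2 - 2p^2 - 13pq + 11p + 6q; remainder on division = -15q^2 + 21p + 104q - 131.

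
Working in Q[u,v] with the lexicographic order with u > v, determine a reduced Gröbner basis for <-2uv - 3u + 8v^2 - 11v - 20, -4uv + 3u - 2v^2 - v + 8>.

G = {u - 2v^2 + 7/3v + 16/3, v^3 - 5/3v^2 - 5/3v + 1}

f_1 = -2uv - 3u + 8v^2 - 11v - 20, LT = uv.
f_2 = -4uv + 3u - 2v^2 - v + 8, LT = uv.

S(f_1,f_2): lcm = uv. S = 9/4u - 9/2v^2 + 21/4v + 12.
  leading term u: no divisor's leading term divides it; move 9/4u to the remainder.
  leading term v^2: no divisor's leading term divides it; move -9/2v^2 to the remainder.
  leading term v: no divisor's leading term divides it; move 21/4v to the remainder.
  leading term 1: no divisor's leading term divides it; move 12 to the remainder.
  remainder 9/4u - 9/2v^2 + 21/4v + 12 ≠ 0; add g_3 = 9/4u - 9/2v^2 + 21/4v + 12 to the basis.

S(f_1,g_3): lcm = uv. S = 3/2u + 2v^3 - 19/3v^2 + 1/6v + 10.
  leading term u: subtract (2/3)·g_3 from 3/2u + 2v^3 - 19/3v^2 + 1/6v + 10 → 2v^3 - 10/3v^2 - 10/3v + 2
  leading term v^3: no divisor's leading term divides it; move 2v^3 to the remainder.
  leading term v^2: no divisor's leading term divides it; move -10/3v^2 to the remainder.
  leading term v: no divisor's leading term divides it; move -10/3v to the remainder.
  leading term 1: no divisor's leading term divides it; move 2 to the remainder.
  remainder 2v^3 - 10/3v^2 - 10/3v + 2 ≠ 0; add g_4 = 2v^3 - 10/3v^2 - 10/3v + 2 to the basis.

The other S-polynomials (S(f_2,g_3), S(f_1,g_4), S(f_2,g_4), S(g_3,g_4)) all reduce to 0 modulo the current basis, so we have a Gröbner basis.
Inter-reduce: drop elements whose leading term is divisible by another's, tail-reduce, and make monic.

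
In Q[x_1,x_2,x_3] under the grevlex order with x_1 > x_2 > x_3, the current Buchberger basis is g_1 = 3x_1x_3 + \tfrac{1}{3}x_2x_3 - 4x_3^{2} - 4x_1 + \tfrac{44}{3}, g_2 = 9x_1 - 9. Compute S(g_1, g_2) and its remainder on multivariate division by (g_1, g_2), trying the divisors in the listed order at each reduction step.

S(g_1, g_2) = \tfrac{1}{9}x_2x_3 - \tfrac{4}{3}x_3^{2} - \tfrac{4}{3}x_1 + x_3 + \tfrac{44}{9}; remainder on division = \tfrac{1}{9}x_2x_3 - \tfrac{4}{3}x_3^{2} + x_3 + \tfrac{32}{9}.

lcm(LM(g_1), LM(g_2)) = x_1x_3.
S = (lcm/LT(g_1))·g_1 − (lcm/LT(g_2))·g_2 = \tfrac{1}{9}x_2x_3 - \tfrac{4}{3}x_3^{2} - \tfrac{4}{3}x_1 + x_3 + \tfrac{44}{9}.
Reduce S modulo (g_1, g_2) in that order:
  leading term x_2x_3: no divisor's leading term divides it; move \tfrac{1}{9}x_2x_3 to the remainder.
  leading term x_3^{2}: no divisor's leading term divides it; move -\tfrac{4}{3}x_3^{2} to the remainder.
  leading term x_1: subtract (-\tfrac{4}{27})·g_2 from -\tfrac{4}{3}x_1 + x_3 + \tfrac{44}{9} → x_3 + \tfrac{32}{9}
  leading term x_3: no divisor's leading term divides it; move x_3 to the remainder.
  leading term 1: no divisor's leading term divides it; move \tfrac{32}{9} to the remainder.
The remainder \tfrac{1}{9}x_2x_3 - \tfrac{4}{3}x_3^{2} + x_3 + \tfrac{32}{9} is nonzero, so it would be added as the next basis element.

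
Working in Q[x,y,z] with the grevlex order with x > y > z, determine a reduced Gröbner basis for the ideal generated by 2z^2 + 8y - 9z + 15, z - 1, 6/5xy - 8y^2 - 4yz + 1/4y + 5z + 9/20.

G = {x - 1, y + 1, z - 1}

f_1 = 2z^2 + 8y - 9z + 15, LT = z^2.
f_2 = z - 1, LT = z.
f_3 = 6/5xy - 8y^2 - 4yz + 1/4y + 5z + 9/20, LT = xy.

S(f_1,f_2): lcm = z^2. S = 4y - 7/2z + 15/2.
  leading term y: no divisor's leading term divides it; move 4y to the remainder.
  leading term z: subtract (-7/2)·f_2 from -7/2z + 15/2 → 4
  leading term 1: no divisor's leading term divides it; move 4 to the remainder.
  remainder 4y + 4 ≠ 0; add g_4 = 4y + 4 to the basis.

S(f_1,f_3): leading monomials are coprime, so the S-polynomial reduces to 0 (Buchberger's first criterion).
S(f_2,f_3): leading monomials are coprime, so the S-polynomial reduces to 0 (Buchberger's first criterion).
S(f_1,g_4): leading monomials are coprime, so the S-polynomial reduces to 0 (Buchberger's first criterion).
S(f_2,g_4): leading monomials are coprime, so the S-polynomial reduces to 0 (Buchberger's first criterion).
S(f_3,g_4): lcm = xy. S = -20/3y^2 - 10/3yz - x + 5/24y + 25/6z + 3/8.
  leading term y^2: subtract (-5/3y)·g_4 from -20/3y^2 - 10/3yz - x + 5/24y + 25/6z + 3/8 → -10/3yz - x + 55/8y + 25/6z + 3/8
  leading term yz: subtract (-10/3y)·f_2 from -10/3yz - x + 55/8y + 25/6z + 3/8 → -x + 85/24y + 25/6z + 3/8
  leading term x: no divisor's leading term divides it; move -x to the remainder.
  leading term y: subtract (85/96)·g_4 from 85/24y + 25/6z + 3/8 → 25/6z - 19/6
  leading term z: subtract (25/6)·f_2 from 25/6z - 19/6 → 1
  leading term 1: no divisor's leading term divides it; move 1 to the remainder.
  remainder -x + 1 ≠ 0; add g_5 = -x + 1 to the basis.

S(f_1,g_5): leading monomials are coprime, so the S-polynomial reduces to 0 (Buchberger's first criterion).
S(f_2,g_5): leading monomials are coprime, so the S-polynomial reduces to 0 (Buchberger's first criterion).
S(f_3,g_5): lcm = xy. S = -20/3y^2 - 10/3yz + 29/24y + 25/6z + 3/8.
  leading term y^2: subtract (-5/3y)·g_4 from -20/3y^2 - 10/3yz + 29/24y + 25/6z + 3/8 → -10/3yz + 63/8y + 25/6z + 3/8
  leading term yz: subtract (-10/3y)·f_2 from -10/3yz + 63/8y + 25/6z + 3/8 → 109/24y + 25/6z + 3/8
  leading term y: subtract (109/96)·g_4 from 109/24y + 25/6z + 3/8 → 25/6z - 25/6
  leading term z: subtract (25/6)·f_2 from 25/6z - 25/6 → 0
  remainder 0.

S(g_4,g_5): leading monomials are coprime, so the S-polynomial reduces to 0 (Buchberger's first criterion).
Every S-polynomial of the final basis reduces to 0, so we have a Gröbner basis.
Inter-reduce: drop elements whose leading term is divisible by another's, tail-reduce, and make monic.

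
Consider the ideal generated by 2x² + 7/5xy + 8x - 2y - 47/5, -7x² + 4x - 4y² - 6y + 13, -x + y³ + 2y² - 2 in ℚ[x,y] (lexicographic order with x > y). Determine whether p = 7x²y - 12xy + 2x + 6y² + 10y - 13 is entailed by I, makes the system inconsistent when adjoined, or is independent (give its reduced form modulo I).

7x²y - 12xy + 2x + 6y² + 10y - 13 lies in I (it reduces to 0).

First compute the reduced Gröbner basis of I by Buchberger's algorithm.
f_1 = 2x² + 7/5xy + 8x - 2y - 47/5, LT = x².
f_2 = -7x² + 4x - 4y² - 6y + 13, LT = x².
f_3 = -x + y³ + 2y² - 2, LT = x.

S(f_1,f_2): lcm = x². S = 7/10xy + 32/7x - 4/7y² - 13/7y - 199/70.
  leading term xy: subtract (-7/10y)·f_3 from 7/10xy + 32/7x - 4/7y² - 13/7y - 199/70 → 32/7x + 7/10y⁴ + 7/5y³ - 4/7y² - 114/35y - 199/70
  leading term x: subtract (-32/7)·f_3 from 32/7x + 7/10y⁴ + 7/5y³ - 4/7y² - 114/35y - 199/70 → 7/10y⁴ + 209/35y³ + 60/7y² - 114/35y - 839/70
  leading term y⁴: no divisor's leading term divides it; move 7/10y⁴ to the remainder.
  leading term y³: no divisor's leading term divides it; move 209/35y³ to the remainder.
  leading term y²: no divisor's leading term divides it; move 60/7y² to the remainder.
  leading term y: no divisor's leading term divides it; move -114/35y to the remainder.
  leading term 1: no divisor's leading term divides it; move -839/70 to the remainder.
  remainder 7/10y⁴ + 209/35y³ + 60/7y² - 114/35y - 839/70 ≠ 0; add h_4 = 7/10y⁴ + 209/35y³ + 60/7y² - 114/35y - 839/70 to the basis.

S(f_1,f_3): lcm = x². S = xy³ + 2xy² + 7/10xy + 2x - y - 47/10.
  leading term xy³: subtract (-y³)·f_3 from xy³ + 2xy² + 7/10xy + 2x - y - 47/10 → 2xy² + 7/10xy + 2x + y⁶ + 2y⁵ - 2y³ - y - 47/10
  leading term xy²: subtract (-2y²)·f_3 from 2xy² + 7/10xy + 2x + y⁶ + 2y⁵ - 2y³ - y - 47/10 → 7/10xy + 2x + y⁶ + 4y⁵ + 4y⁴ - 2y³ - 4y² - y - 47/10
  leading term xy: subtract (-7/10y)·f_3 from 7/10xy + 2x + y⁶ + 4y⁵ + 4y⁴ - 2y³ - 4y² - y - 47/10 → 2x + y⁶ + 4y⁵ + 47/10y⁴ - ⅗y³ - 4y² - 12/5y - 47/10
  leading term x: subtract (-2)·f_3 from 2x + y⁶ + 4y⁵ + 47/10y⁴ - ⅗y³ - 4y² - 12/5y - 47/10 → y⁶ + 4y⁵ + 47/10y⁴ + 7/5y³ - 12/5y - 87/10
  leading term y⁶: subtract (10/7y²)·h_4 from y⁶ + 4y⁵ + 47/10y⁴ + 7/5y³ - 12/5y - 87/10 → -222/49y⁵ - 3697/490y⁴ + 1483/245y³ + 839/49y² - 12/5y - 87/10
  leading term y⁵: subtract (-2220/343y)·h_4 from -222/49y⁵ - 3697/490y⁴ + 1483/245y³ + 839/49y² - 12/5y - 87/10 → 746807/24010y⁴ + 738667/12005y³ - 9505/2401y² - 960102/12005y - 87/10
  leading term y⁴: subtract (746807/16807)·h_4 from 746807/24010y⁴ + 738667/12005y³ - 9505/2401y² - 960102/12005y - 87/10 → -23977596/117649y³ - 45274165/117649y² + 7618200/117649y + 61633561/117649
  leading term y³: no divisor's leading term divides it; move -23977596/117649y³ to the remainder.
  leading term y²: no divisor's leading term divides it; move -45274165/117649y² to the remainder.
  leading term y: no divisor's leading term divides it; move 7618200/117649y to the remainder.
  leading term 1: no divisor's leading term divides it; move 61633561/117649 to the remainder.
  remainder -23977596/117649y³ - 45274165/117649y² + 7618200/117649y + 61633561/117649 ≠ 0; add h_5 = -23977596/117649y³ - 45274165/117649y² + 7618200/117649y + 61633561/117649 to the basis.

S(h_4,h_5): lcm = y⁴. S = 7804201043/1174902204y³ + 1229987450/97908517y² - 2446847399/1174902204y - 839/49.
  leading term y³: subtract (-18737886704243/574925109939216)·h_5 from 7804201043/1174902204y³ + 1229987450/97908517y² - 2446847399/1174902204y - 839/49 → 11775922858945/574925109939216y² + 1334091800867/47910425828268y - 27785024469349/574925109939216
  leading term y²: no divisor's leading term divides it; move 11775922858945/574925109939216y² to the remainder.
  leading term y: no divisor's leading term divides it; move 1334091800867/47910425828268y to the remainder.
  leading term 1: no divisor's leading term divides it; move -27785024469349/574925109939216 to the remainder.
  remainder 11775922858945/574925109939216y² + 1334091800867/47910425828268y - 27785024469349/574925109939216 ≠ 0; add h_6 = 11775922858945/574925109939216y² + 1334091800867/47910425828268y - 27785024469349/574925109939216 to the basis.

S(h_4,h_6): lcm = y⁴. S = 1723402655614/240324956305y³ + 3509795882701/240324956305y² - 228/49y - 839/49.
  leading term y³: subtract (-2068944888064607/58800150112234110)·h_5 from 1723402655614/240324956305y³ + 3509795882701/240324956305y² - 228/49y - 839/49 → 62559709450628107/58800150112234110y² - 4654300115707544/1960005003741137y + 77069294020598213/58800150112234110
  leading term y²: subtract (3000062878169085391781544/57756084623000159253025)·h_6 from 62559709450628107/58800150112234110y² - 4654300115707544/1960005003741137y + 77069294020598213/58800150112234110 → -91915079384281943186/24055012337775993025y + 91915079384281943186/24055012337775993025
  leading term y: no divisor's leading term divides it; move -91915079384281943186/24055012337775993025y to the remainder.
  leading term 1: no divisor's leading term divides it; move 91915079384281943186/24055012337775993025 to the remainder.
  remainder -91915079384281943186/24055012337775993025y + 91915079384281943186/24055012337775993025 ≠ 0; add h_7 = -91915079384281943186/24055012337775993025y + 91915079384281943186/24055012337775993025 to the basis.

The other S-polynomials (S(f_2,f_3), S(f_1,h_4), S(f_2,h_4), S(f_3,h_4), S(f_1,h_5), S(f_2,h_5), S(f_3,h_5), S(f_1,h_6), S(f_2,h_6), S(f_3,h_6), S(h_5,h_6), S(f_1,h_7), S(f_2,h_7), S(f_3,h_7), S(h_4,h_7), S(h_5,h_7), S(h_6,h_7)) all reduce to 0 modulo the current basis, so we have a Gröbner basis.
Inter-reduce: drop elements whose leading term is divisible by another's, tail-reduce, and make monic.
Reduced Gröbner basis: {x - 1, y - 1}.
Label its elements g_1 = x - 1, g_2 = y - 1.

Reduce p = 7x²y - 12xy + 2x + 6y² + 10y - 13 modulo G:
  leading term x²y: subtract (7xy)·g_1 from 7x²y - 12xy + 2x + 6y² + 10y - 13 → -5xy + 2x + 6y² + 10y - 13
  leading term xy: subtract (-5y)·g_1 from -5xy + 2x + 6y² + 10y - 13 → 2x + 6y² + 5y - 13
  leading term x: subtract (2)·g_1 from 2x + 6y² + 5y - 13 → 6y² + 5y - 11
  leading term y²: subtract (6y)·g_2 from 6y² + 5y - 11 → 11y - 11
  leading term y: subtract (11)·g_2 from 11y - 11 → 0
  normal form = 0.
Since the normal form is 0, p ∈ I.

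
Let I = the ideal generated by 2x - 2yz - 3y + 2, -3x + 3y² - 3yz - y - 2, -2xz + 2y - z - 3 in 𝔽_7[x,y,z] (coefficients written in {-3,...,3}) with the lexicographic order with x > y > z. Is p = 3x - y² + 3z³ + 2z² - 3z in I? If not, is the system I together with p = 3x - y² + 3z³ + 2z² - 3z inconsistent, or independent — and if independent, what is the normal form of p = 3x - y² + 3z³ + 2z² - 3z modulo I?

First compute the reduced Gröbner basis of I by Buchberger's algorithm.
f_1 = 2x - 2yz - 3y + 2, LT = x.
f_2 = -3x + 3y² - 3yz - y - 2, LT = x.
f_3 = -2xz + 2y - z - 3, LT = xz.

S(f_1,f_2): lcm = x. S = y² - 2yz - 3y - 2.
  leading term y²: no divisor's leading term divides it; move y² to the remainder.
  leading term yz: no divisor's leading term divides it; move -2yz to the remainder.
  leading term y: no divisor's leading term divides it; move -3y to the remainder.
  leading term 1: no divisor's leading term divides it; move -2 to the remainder.
  remainder y² - 2yz - 3y - 2 ≠ 0; add h_4 = y² - 2yz - 3y - 2 to the basis.

S(f_1,f_3): lcm = xz. S = -yz² + 2yz + y - 3z + 2.
  leading term yz²: no divisor's leading term divides it; move -yz² to the remainder.
  leading term yz: no divisor's leading term divides it; move 2yz to the remainder.
  leading term y: no divisor's leading term divides it; move y to the remainder.
  leading term z: no divisor's leading term divides it; move -3z to the remainder.
  leading term 1: no divisor's leading term divides it; move 2 to the remainder.
  remainder -yz² + 2yz + y - 3z + 2 ≠ 0; add h_5 = -yz² + 2yz + y - 3z + 2 to the basis.

S(f_3,h_5): lcm = xyz². S = 2xyz + xy - 3xz + 2x - y²z - 3yz² - 2yz.
  leading term xyz: subtract (yz)·f_1 from 2xyz + xy - 3xz + 2x - y²z - 3yz² - 2yz → xy - 3xz + 2x + 2y²z² + 2y²z - 3yz² + 3yz
  leading term xy: subtract (-3y)·f_1 from xy - 3xz + 2x + 2y²z² + 2y²z - 3yz² + 3yz → -3xz + 2x + 2y²z² + 3y²z - 2y² - 3yz² + 3yz - y
  leading term xz: subtract (2z)·f_1 from -3xz + 2x + 2y²z² + 3y²z - 2y² - 3yz² + 3yz - y → 2x + 2y²z² + 3y²z - 2y² + yz² + 2yz - y + 3z
  leading term x: subtract (1)·f_1 from 2x + 2y²z² + 3y²z - 2y² + yz² + 2yz - y + 3z → 2y²z² + 3y²z - 2y² + yz² - 3yz + 2y + 3z - 2
  leading term y²z²: subtract (2z²)·h_4 from 2y²z² + 3y²z - 2y² + yz² - 3yz + 2y + 3z - 2 → 3y²z - 2y² - 3yz³ - 3yz + 2y - 3z² + 3z - 2
  leading term y²z: subtract (3z)·h_4 from 3y²z - 2y² - 3yz³ - 3yz + 2y - 3z² + 3z - 2 → -2y² - 3yz³ - yz² - yz + 2y - 3z² + 2z - 2
  leading term y²: subtract (-2)·h_4 from -2y² - 3yz³ - yz² - yz + 2y - 3z² + 2z - 2 → -3yz³ - yz² + 2yz + 3y - 3z² + 2z + 1
  leading term yz³: subtract (3z)·h_5 from -3yz³ - yz² + 2yz + 3y - 3z² + 2z + 1 → -yz + 3y - z² + 3z + 1
  leading term yz: no divisor's leading term divides it; move -yz to the remainder.
  leading term y: no divisor's leading term divides it; move 3y to the remainder.
  leading term z²: no divisor's leading term divides it; move -z² to the remainder.
  leading term z: no divisor's leading term divides it; move 3z to the remainder.
  leading term 1: no divisor's leading term divides it; move 1 to the remainder.
  remainder -yz + 3y - z² + 3z + 1 ≠ 0; add h_6 = -yz + 3y - z² + 3z + 1 to the basis.

S(h_5,h_6): lcm = yz². S = yz - y - z³ + 3z² - 3z - 2.
  leading term yz: subtract (-1)·h_6 from yz - y - z³ + 3z² - 3z - 2 → 2y - z³ + 2z² - 1
  leading term y: no divisor's leading term divides it; move 2y to the remainder.
  leading term z³: no divisor's leading term divides it; move -z³ to the remainder.
  leading term z²: no divisor's leading term divides it; move 2z² to the remainder.
  leading term 1: no divisor's leading term divides it; move -1 to the remainder.
  remainder 2y - z³ + 2z² - 1 ≠ 0; add h_7 = 2y - z³ + 2z² - 1 to the basis.

S(h_5,h_7): lcm = yz². S = -2yz - y - 3z⁵ - z⁴ - 3z² + 3z - 2.
  leading term yz: subtract (2)·h_6 from -2yz - y - 3z⁵ - z⁴ - 3z² + 3z - 2 → -3z⁵ - z⁴ - z² - 3z + 3
  leading term z⁵: no divisor's leading term divides it; move -3z⁵ to the remainder.
  leading term z⁴: no divisor's leading term divides it; move -z⁴ to the remainder.
  leading term z²: no divisor's leading term divides it; move -z² to the remainder.
  leading term z: no divisor's leading term divides it; move -3z to the remainder.
  leading term 1: no divisor's leading term divides it; move 3 to the remainder.
  remainder -3z⁵ - z⁴ - z² - 3z + 3 ≠ 0; add h_8 = -3z⁵ - z⁴ - z² - 3z + 3 to the basis.

S(h_6,h_7): lcm = yz. S = -3y - 3z⁴ - z³ + z² + z - 1.
  leading term y: subtract (2)·h_7 from -3y - 3z⁴ - z³ + z² + z - 1 → -3z⁴ + z³ - 3z² + z + 1
  leading term z⁴: no divisor's leading term divides it; move -3z⁴ to the remainder.
  leading term z³: no divisor's leading term divides it; move z³ to the remainder.
  leading term z²: no divisor's leading term divides it; move -3z² to the remainder.
  leading term z: no divisor's leading term divides it; move z to the remainder.
  leading term 1: no divisor's leading term divides it; move 1 to the remainder.
  remainder -3z⁴ + z³ - 3z² + z + 1 ≠ 0; add h_9 = -3z⁴ + z³ - 3z² + z + 1 to the basis.

The other S-polynomials (S(f_2,f_3), S(f_1,h_4), S(f_2,h_4), S(f_3,h_4), S(f_1,h_5), S(f_2,h_5), S(h_4,h_5), S(f_1,h_6), S(f_2,h_6), S(f_3,h_6), S(h_4,h_6), S(f_1,h_7), S(f_2,h_7), S(f_3,h_7), S(h_4,h_7), S(f_1,h_8), S(f_2,h_8), S(f_3,h_8), S(h_4,h_8), S(h_5,h_8), S(h_6,h_8), S(h_7,h_8), S(f_1,h_9), S(f_2,h_9), S(f_3,h_9), S(h_4,h_9), S(h_5,h_9), S(h_6,h_9), S(h_7,h_9), S(h_8,h_9)) all reduce to 0 modulo the current basis, so we have a Gröbner basis.
Inter-reduce: drop elements whose leading term is divisible by another's, tail-reduce, and make monic.
Reduced Gröbner basis: {x + 3z³ + 2z² - 3z + 3, y + 3z³ + z² + 3, z⁴ + 2z³ + z² + 2z + 2}.
Label its elements g_1 = x + 3z³ + 2z² - 3z + 3, g_2 = y + 3z³ + z² + 3, g_3 = z⁴ + 2z³ + z² + 2z + 2.

Reduce p = 3x - y² + 3z³ + 2z² - 3z modulo G:
  leading term x: subtract (3)·g_1 from 3x - y² + 3z³ + 2z² - 3z → -y² + z³ + 3z² - z - 2
  leading term y²: subtract (-y)·g_2 from -y² + z³ + 3z² - z - 2 → 3yz³ + yz² + 3y + z³ + 3z² - z - 2
  leading term yz³: subtract (3z³)·g_2 from 3yz³ + yz² + 3y + z³ + 3z² - z - 2 → yz² + 3y - 2z⁶ - 3z⁵ - z³ + 3z² - z - 2
  leading term yz²: subtract (z²)·g_2 from yz² + 3y - 2z⁶ - 3z⁵ - z³ + 3z² - z - 2 → 3y - 2z⁶ + z⁵ - z⁴ - z³ - z - 2
  leading term y: subtract (3)·g_2 from 3y - 2z⁶ + z⁵ - z⁴ - z³ - z - 2 → -2z⁶ + z⁵ - z⁴ - 3z³ - 3z² - z + 3
  leading term z⁶: subtract (-2z²)·g_3 from -2z⁶ + z⁵ - z⁴ - 3z³ - 3z² - z + 3 → -2z⁵ + z⁴ + z³ + z² - z + 3
  leading term z⁵: subtract (-2z)·g_3 from -2z⁵ + z⁴ + z³ + z² - z + 3 → -2z⁴ + 3z³ - 2z² + 3z + 3
  leading term z⁴: subtract (-2)·g_3 from -2z⁴ + 3z³ - 2z² + 3z + 3 → 0
  normal form = 0.
Since the normal form is 0, p ∈ I.

3x - y² + 3z³ + 2z² - 3z lies in I (it reduces to 0).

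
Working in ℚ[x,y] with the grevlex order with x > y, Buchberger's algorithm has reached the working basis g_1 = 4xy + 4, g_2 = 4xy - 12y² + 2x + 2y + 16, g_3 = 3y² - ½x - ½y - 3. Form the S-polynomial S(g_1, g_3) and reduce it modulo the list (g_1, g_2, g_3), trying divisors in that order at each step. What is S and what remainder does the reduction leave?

lcm(LM(g_1), LM(g_3)) = xy².
S = (lcm/LT(g_1))·g_1 − (lcm/LT(g_3))·g_3 = ⅙x² + ⅙xy + x + y.
Reduce S modulo (g_1, g_2, g_3) in that order:
  leading term x²: no divisor's leading term divides it; move ⅙x² to the remainder.
  leading term xy: subtract (1/24)·g_1 from ⅙xy + x + y → x + y - ⅙
  leading term x: no divisor's leading term divides it; move x to the remainder.
  leading term y: no divisor's leading term divides it; move y to the remainder.
  leading term 1: no divisor's leading term divides it; move -⅙ to the remainder.
The remainder ⅙x² + x + y - ⅙ is nonzero, so it would be added as the next basis element.

S(g_1, g_3) = ⅙x² + ⅙xy + x + y; remainder on division = ⅙x² + x + y - ⅙.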